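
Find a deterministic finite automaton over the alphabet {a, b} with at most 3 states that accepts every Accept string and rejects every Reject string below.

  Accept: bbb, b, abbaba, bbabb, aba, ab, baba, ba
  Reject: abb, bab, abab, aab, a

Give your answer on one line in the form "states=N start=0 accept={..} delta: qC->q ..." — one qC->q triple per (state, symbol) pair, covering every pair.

states=3 start=0 accept={2} delta: 0a->1 0b->2 1a->2 1b->2 2a->2 2b->1

Fold the examples into a partial DFA from state 0: repeatedly fix the first undefined (state, symbol) met by the shortest-then-alphabetical prefix, trying targets in increasing order and rejecting any under which an Accept and a Reject string meet in one state with the same remainder; add a state when all current targets are rejected. Accepting states are where Accept strings end.
a: 0a undefined. 0a->0: no, b/aab meet in 0 with "b" left. Open state 1: 0a->1.
b: 0b undefined. 0b->0: no, bbabb/abb meet in 1 with "bb" left. 0b->1: no, bbb/abb meet in 1 with "bb" left. Open state 2: 0b->2.
aa: 1a undefined. 1a->0: no, b/aab meet in 2. 1a->1: no, ab/aab meet in 1 with "b" left. 1a->2: ok.
ab: 1b undefined. 1b->0: no, b/abb meet in 2. 1b->1: no, ab/abb meet in 1. 1b->2: ok.
ba: 2a undefined. 2a->0: no, b/bab meet in 2. 2a->1: no, b/bab meet in 2. 2a->2: ok.
bb: 2b undefined. 2b->0: no, bbabb/abb meet in 0. 2b->1: ok.
All examples now run through 3 states with every (state, symbol) defined. Accept strings end in {2}, Reject strings end in {1}; accept={2}.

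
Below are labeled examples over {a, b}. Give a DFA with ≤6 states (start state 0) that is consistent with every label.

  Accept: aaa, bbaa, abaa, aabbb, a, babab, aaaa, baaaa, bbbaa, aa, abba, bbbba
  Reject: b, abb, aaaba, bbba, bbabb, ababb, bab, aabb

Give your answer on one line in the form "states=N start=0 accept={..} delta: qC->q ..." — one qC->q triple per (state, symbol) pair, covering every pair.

states=6 start=0 accept={0,5} delta: 0a->0 0b->1 1a->2 1b->3 2a->0 2b->4 3a->0 3b->5 4a->3 4b->1 5a->2 5b->0

Fold the examples into a partial DFA from state 0: repeatedly fix the first undefined (state, symbol) met by the shortest-then-alphabetical prefix, trying targets in increasing order and rejecting any under which an Accept and a Reject string meet in one state with the same remainder; add a state when all current targets are rejected. Accepting states are where Accept strings end.
a: 0a undefined. 0a->0: ok.
b: 0b undefined. 0b->0: no, aaa/b meet in 0. Open state 1: 0b->1.
ba: 1a undefined. 1a->0: no, aaa/aaaba meet in 0. 1a->1: no, abaa/b meet in 1. Open state 2: 1a->2.
bb: 1b undefined. 1b->0: no, aaa/abb meet in 0. 1b->1: no, aabbb/b meet in 1. 1b->2: no, aabbb/bab meet in 2 with "b" left. Open state 3: 1b->3.
baa: 2a undefined. 2a->0: ok.
bab: 2b undefined. 2b->0: no, aaa/bab meet in 0. 2b->1: no, babab/b meet in 1. 2b->2: no, babab/b meet in 1. 2b->3: no, aabbb/ababb meet in 3 with "b" left. Open state 4: 2b->4.
bba: 3a undefined. 3a->0: ok.
bbb: 3b undefined. 3b->0: no, aaa/bbba meet in 0. 3b->1: no, aabbb/b meet in 1. 3b->2: no, aaa/bbba meet in 0. 3b->3: no, aaa/bbba meet in 0. 3b->4: no, aabbb/bab meet in 4. Open state 5: 3b->5.
baba: 4a undefined. 4a->0: no, babab/b meet in 1. 4a->1: no, babab/abb meet in 3. 4a->2: no, babab/bab meet in 4. 4a->3: ok.
bbba: 5a undefined. 5a->0: no, aaa/bbba meet in 0. 5a->1: no, bbbaa/aaaba meet in 2. 5a->2: ok.
bbbb: 5b undefined. 5b->0: ok.
ababb: 4b undefined. 4b->0: no, aaa/ababb meet in 0. 4b->1: ok.
All examples now run through 6 states with every (state, symbol) defined. Accept strings end in {0,5}, Reject strings end in {1,2,3,4}; accept={0,5}.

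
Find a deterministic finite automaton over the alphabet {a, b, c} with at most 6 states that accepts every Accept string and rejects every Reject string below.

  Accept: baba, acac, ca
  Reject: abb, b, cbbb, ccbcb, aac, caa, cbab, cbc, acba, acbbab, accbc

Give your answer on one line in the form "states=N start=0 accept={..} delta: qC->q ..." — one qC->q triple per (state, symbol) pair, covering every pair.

states=3 start=0 accept={2} delta: 0a->0 0b->1 0c->1 1a->2 1b->0 1c->0 2a->0 2b->1 2c->2

Grow the machine one transition at a time. Run the examples from 0; the earliest place one falls off (shortest prefix, ties alphabetical) gets sent to the lowest-numbered state that keeps every Accept/Reject pair distinguishable — a pair clashes when both reach the same state with identical unread suffix — and to a fresh state only if none does.
a: 0a undefined. 0a->0: ok.
b: 0b undefined. 0b->0: no, baba/abb meet in 0. Open state 1: 0b->1.
c: 0c undefined. 0c->0: no, acac/aac meet in 0. 0c->1: ok.
ba: 1a undefined. 1a->0: no, baba/caa meet in 0. 1a->1: no, baba/acba meet in 1 with "ba" left. Open state 2: 1a->2.
cb: 1b undefined. 1b->0: ok.
cc: 1c undefined. 1c->0: ok.
bab: 2b undefined. 2b->0: no, baba/abb meet in 0. 2b->1: ok.
caa: 2a undefined. 2a->0: ok.
acac: 2c undefined. 2c->0: no, acac/abb meet in 0. 2c->1: no, acac/b meet in 1. 2c->2: ok.
All examples now run through 3 states with every (state, symbol) defined. Accept strings end in {2}, Reject strings end in {0,1}; accept={2}.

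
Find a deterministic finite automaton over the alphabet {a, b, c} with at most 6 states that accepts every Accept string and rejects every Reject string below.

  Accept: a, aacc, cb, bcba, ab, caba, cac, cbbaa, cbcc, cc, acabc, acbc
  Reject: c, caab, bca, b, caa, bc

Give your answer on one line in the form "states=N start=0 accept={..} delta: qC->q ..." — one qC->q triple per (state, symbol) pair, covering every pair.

states=5 start=0 accept={1,4} delta: 0a->1 0b->0 0c->2 1a->0 1b->1 1c->2 2a->3 2b->4 2c->1 3a->0 3b->4 3c->1 4a->1 4b->1 4c->4

Fold the examples into a partial DFA from state 0: repeatedly fix the first undefined (state, symbol) met by the shortest-then-alphabetical prefix, trying targets in increasing order and rejecting any under which an Accept and a Reject string meet in one state with the same remainder; add a state when all current targets are rejected. Accepting states are where Accept strings end.
a: 0a undefined. 0a->0: no, ab/b meet in 0 with "b" left. Open state 1: 0a->1.
b: 0b undefined. 0b->0: ok.
c: 0c undefined. 0c->0: no, a/bca meet in 1. 0c->1: no, a/c meet in 1. Open state 2: 0c->2.
aa: 1a undefined. 1a->0: ok.
ab: 1b undefined. 1b->0: no, ab/b meet in 0. 1b->1: ok.
ac: 1c undefined. 1c->0: no, acabc/b meet in 0. 1c->1: no, acabc/c meet in 2. 1c->2: ok.
ca: 2a undefined. 2a->0: no, a/caab meet in 1. 2a->1: no, a/bca meet in 1. 2a->2: no, cb/caab meet in 2 with "b" left. Open state 3: 2a->3.
cb: 2b undefined. 2b->0: no, cb/b meet in 0. 2b->1: no, bcba/b meet in 0. 2b->2: no, cb/c meet in 2. 2b->3: no, cb/bca meet in 3. Open state 4: 2b->4.
cc: 2c undefined. 2c->0: no, aacc/b meet in 0. 2c->1: ok.
caa: 3a undefined. 3a->0: ok.
cab: 3b undefined. 3b->0: no, acabc/c meet in 2. 3b->1: no, caba/caab meet in 0. 3b->2: no, caba/bca meet in 3. 3b->3: no, caba/caab meet in 0. 3b->4: ok.
cac: 3c undefined. 3c->0: no, cac/caab meet in 0. 3c->1: ok.
cbb: 4b undefined. 4b->0: no, cbbaa/caab meet in 0. 4b->1: ok.
cbc: 4c undefined. 4c->0: no, cbcc/c meet in 2. 4c->1: no, cbcc/c meet in 2. 4c->2: no, acabc/c meet in 2. 4c->3: no, acabc/bca meet in 3. 4c->4: ok.
bcba: 4a undefined. 4a->0: no, bcba/caab meet in 0. 4a->1: ok.
All examples now run through 5 states with every (state, symbol) defined. Accept strings end in {1,4}, Reject strings end in {0,2,3}; accept={1,4}.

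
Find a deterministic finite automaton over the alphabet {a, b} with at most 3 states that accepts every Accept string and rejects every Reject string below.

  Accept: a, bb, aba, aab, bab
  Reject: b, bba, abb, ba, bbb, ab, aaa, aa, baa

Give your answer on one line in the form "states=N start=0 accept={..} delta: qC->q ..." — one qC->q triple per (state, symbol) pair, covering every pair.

states=3 start=0 accept={1} delta: 0a->1 0b->2 1a->2 1b->0 2a->2 2b->1

Grow the machine one transition at a time. Run the examples from 0; the earliest place one falls off (shortest prefix, ties alphabetical) gets sent to the lowest-numbered state that keeps every Accept/Reject pair distinguishable — a pair clashes when both reach the same state with identical unread suffix — and to a fresh state only if none does.
a: 0a undefined. 0a->0: no, a/aaa meet in 0. Open state 1: 0a->1.
b: 0b undefined. 0b->0: no, a/bba meet in 1. 0b->1: no, a/b meet in 1. Open state 2: 0b->2.
aa: 1a undefined. 1a->0: no, a/aaa meet in 1. 1a->1: no, a/aaa meet in 1. 1a->2: ok.
ab: 1b undefined. 1b->0: ok.
ba: 2a undefined. 2a->0: no, a/baa meet in 1. 2a->1: no, a/ba meet in 1. 2a->2: ok.
bb: 2b undefined. 2b->0: no, a/bba meet in 1. 2b->1: ok.
All examples now run through 3 states with every (state, symbol) defined. Accept strings end in {1}, Reject strings end in {0,2}; accept={1}.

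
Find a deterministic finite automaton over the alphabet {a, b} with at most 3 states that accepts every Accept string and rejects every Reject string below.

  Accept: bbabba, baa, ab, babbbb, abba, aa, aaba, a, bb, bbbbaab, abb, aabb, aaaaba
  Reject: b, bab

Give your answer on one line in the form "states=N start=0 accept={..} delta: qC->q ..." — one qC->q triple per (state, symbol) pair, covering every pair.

states=3 start=0 accept={0,1} delta: 0a->1 0b->2 1a->0 1b->1 2a->0 2b->1

State merging on the prefix tree: take the shortest (then alphabetical) example prefix whose next move is undefined and point that move at state 0, else 1, else 2, ...; a target is out if some Accept/Reject pair would then sit in one state with the same input left (inseparable). If every existing state is out, open a new one.
a: 0a undefined. 0a->0: no, ab/b meet in 0 with "b" left. Open state 1: 0a->1.
b: 0b undefined. 0b->0: no, ab/bab meet in 1 with "b" left. 0b->1: no, a/b meet in 1. Open state 2: 0b->2.
aa: 1a undefined. 1a->0: ok.
ab: 1b undefined. 1b->0: no, abb/b meet in 2. 1b->1: ok.
ba: 2a undefined. 2a->0: ok.
bb: 2b undefined. 2b->0: no, bbbbaab/b meet in 2. 2b->1: ok.
All examples now run through 3 states with every (state, symbol) defined. Accept strings end in {0,1}, Reject strings end in {2}; accept={0,1}.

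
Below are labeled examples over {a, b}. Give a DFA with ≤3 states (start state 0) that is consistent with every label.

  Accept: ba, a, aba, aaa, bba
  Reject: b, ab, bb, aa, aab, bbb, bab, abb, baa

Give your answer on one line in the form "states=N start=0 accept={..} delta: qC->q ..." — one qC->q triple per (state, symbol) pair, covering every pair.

states=2 start=0 accept={1} delta: 0a->1 0b->0 1a->0 1b->0

State merging on the prefix tree: take the shortest (then alphabetical) example prefix whose next move is undefined and point that move at state 0, else 1, else 2, ...; a target is out if some Accept/Reject pair would then sit in one state with the same input left (inseparable). If every existing state is out, open a new one.
a: 0a undefined. 0a->0: no, a/aa meet in 0. Open state 1: 0a->1.
b: 0b undefined. 0b->0: ok.
aa: 1a undefined. 1a->0: ok.
ab: 1b undefined. 1b->0: ok.
All examples now run through 2 states with every (state, symbol) defined. Accept strings end in {1}, Reject strings end in {0}; accept={1}.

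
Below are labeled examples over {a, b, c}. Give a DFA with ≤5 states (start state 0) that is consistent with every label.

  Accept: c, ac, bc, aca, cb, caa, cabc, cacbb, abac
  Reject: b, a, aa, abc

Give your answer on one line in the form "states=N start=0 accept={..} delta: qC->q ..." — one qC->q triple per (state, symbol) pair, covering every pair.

states=4 start=0 accept={2,3} delta: 0a->1 0b->0 0c->2 1a->0 1b->2 1c->2 2a->3 2b->2 2c->0 3a->2 3b->0 3c->2

Fold the examples into a partial DFA from state 0: repeatedly fix the first undefined (state, symbol) met by the shortest-then-alphabetical prefix, trying targets in increasing order and rejecting any under which an Accept and a Reject string meet in one state with the same remainder; add a state when all current targets are rejected. Accepting states are where Accept strings end.
a: 0a undefined. 0a->0: no, bc/abc meet in 0 with "bc" left. Open state 1: 0a->1.
b: 0b undefined. 0b->0: ok.
c: 0c undefined. 0c->0: no, c/b meet in 0. 0c->1: no, c/a meet in 1. Open state 2: 0c->2.
aa: 1a undefined. 1a->0: ok.
ab: 1b undefined. 1b->0: no, c/abc meet in 2. 1b->1: no, ac/abc meet in 1 with "c" left. 1b->2: ok.
ac: 1c undefined. 1c->0: no, ac/b meet in 0. 1c->1: no, ac/a meet in 1. 1c->2: ok.
ca: 2a undefined. 2a->0: no, aca/b meet in 0. 2a->1: no, aca/a meet in 1. 2a->2: no, abac/abc meet in 2 with "c" left. Open state 3: 2a->3.
cb: 2b undefined. 2b->0: no, cb/b meet in 0. 2b->1: no, cb/a meet in 1. 2b->2: ok.
abc: 2c undefined. 2c->0: ok.
caa: 3a undefined. 3a->0: no, caa/b meet in 0. 3a->1: no, caa/a meet in 1. 3a->2: ok.
cab: 3b undefined. 3b->0: ok.
cac: 3c undefined. 3c->0: no, cacbb/b meet in 0. 3c->1: no, abac/a meet in 1. 3c->2: ok.
All examples now run through 4 states with every (state, symbol) defined. Accept strings end in {2,3}, Reject strings end in {0,1}; accept={2,3}.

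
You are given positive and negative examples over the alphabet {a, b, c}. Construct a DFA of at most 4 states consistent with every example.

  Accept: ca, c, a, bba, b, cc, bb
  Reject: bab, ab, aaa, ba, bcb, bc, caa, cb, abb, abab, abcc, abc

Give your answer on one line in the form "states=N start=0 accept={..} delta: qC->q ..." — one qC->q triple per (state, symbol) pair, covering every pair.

State merging on the prefix tree: take the shortest (then alphabetical) example prefix whose next move is undefined and point that move at state 0, else 1, else 2, ...; a target is out if some Accept/Reject pair would then sit in one state with the same input left (inseparable). If every existing state is out, open a new one.
a: 0a undefined. 0a->0: no, a/aaa meet in 0. Open state 1: 0a->1.
b: 0b undefined. 0b->0: no, c/bc meet in 0 with "c" left. 0b->1: no, bb/ab meet in 1 with "b" left. Open state 2: 0b->2.
c: 0c undefined. 0c->0: no, b/cb meet in 2. 0c->1: ok.
aa: 1a undefined. 1a->0: no, c/aaa meet in 1. 1a->1: no, ca/aaa meet in 1. 1a->2: ok.
ab: 1b undefined. 1b->0: no, ca/abb meet in 2. 1b->1: no, c/ab meet in 1. 1b->2: no, ca/ab meet in 2. Open state 3: 1b->3.
ba: 2a undefined. 2a->0: no, ca/bab meet in 2. 2a->1: no, c/aaa meet in 1. 2a->2: no, ca/aaa meet in 2. 2a->3: ok.
bb: 2b undefined. 2b->0: ok.
bc: 2c undefined. 2c->0: no, ca/bcb meet in 2. 2c->1: no, c/bc meet in 1. 2c->2: no, ca/bc meet in 2. 2c->3: ok.
cc: 1c undefined. 1c->0: ok.
aba: 3a undefined. 3a->0: no, ca/abab meet in 2. 3a->1: ok.
abb: 3b undefined. 3b->0: no, cc/bab meet in 0. 3b->1: no, c/bab meet in 1. 3b->2: no, ca/bab meet in 2. 3b->3: ok.
abc: 3c undefined. 3c->0: no, c/abcc meet in 1. 3c->1: no, c/abc meet in 1. 3c->2: no, ca/abc meet in 2. 3c->3: ok.
All examples now run through 4 states with every (state, symbol) defined. Accept strings end in {0,1,2}, Reject strings end in {3}; accept={0,1,2}.

states=4 start=0 accept={0,1,2} delta: 0a->1 0b->2 0c->1 1a->2 1b->3 1c->0 2a->3 2b->0 2c->3 3a->1 3b->3 3c->3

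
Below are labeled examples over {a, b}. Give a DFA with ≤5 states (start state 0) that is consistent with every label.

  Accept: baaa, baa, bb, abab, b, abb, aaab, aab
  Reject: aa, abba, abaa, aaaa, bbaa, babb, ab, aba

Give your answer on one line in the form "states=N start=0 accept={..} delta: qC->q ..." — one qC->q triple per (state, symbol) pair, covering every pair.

states=4 start=0 accept={1,2} delta: 0a->1 0b->2 1a->3 1b->3 2a->2 2b->1 3a->3 3b->1

Grow the machine one transition at a time. Run the examples from 0; the earliest place one falls off (shortest prefix, ties alphabetical) gets sent to the lowest-numbered state that keeps every Accept/Reject pair distinguishable — a pair clashes when both reach the same state with identical unread suffix — and to a fresh state only if none does.
a: 0a undefined. 0a->0: no, baa/abaa meet in 0 with "baa" left. Open state 1: 0a->1.
b: 0b undefined. 0b->0: no, baa/aa meet in 1 with "a" left. 0b->1: no, baaa/aaaa meet in 1 with "aaa" left. Open state 2: 0b->2.
aa: 1a undefined. 1a->0: no, aaab/ab meet in 1 with "b" left. 1a->1: no, aaab/ab meet in 1 with "b" left. 1a->2: no, baa/aaaa meet in 2 with "aa" left. Open state 3: 1a->3.
ab: 1b undefined. 1b->0: no, abab/ab meet in 0. 1b->1: no, abb/ab meet in 1. 1b->2: no, baa/abaa meet in 2 with "aa" left. 1b->3: ok.
ba: 2a undefined. 2a->0: no, baaa/aa meet in 3. 2a->1: no, baaa/aba meet in 3 with "a" left. 2a->2: ok.
bb: 2b undefined. 2b->0: no, baaa/babb meet in 2. 2b->1: ok.
aaa: 3a undefined. 3a->0: no, bb/abaa meet in 1. 3a->1: no, bb/bbaa meet in 1. 3a->2: no, baaa/abaa meet in 2. 3a->3: ok.
aab: 3b undefined. 3b->0: no, bb/abba meet in 1. 3b->1: ok.
All examples now run through 4 states with every (state, symbol) defined. Accept strings end in {1,2}, Reject strings end in {3}; accept={1,2}.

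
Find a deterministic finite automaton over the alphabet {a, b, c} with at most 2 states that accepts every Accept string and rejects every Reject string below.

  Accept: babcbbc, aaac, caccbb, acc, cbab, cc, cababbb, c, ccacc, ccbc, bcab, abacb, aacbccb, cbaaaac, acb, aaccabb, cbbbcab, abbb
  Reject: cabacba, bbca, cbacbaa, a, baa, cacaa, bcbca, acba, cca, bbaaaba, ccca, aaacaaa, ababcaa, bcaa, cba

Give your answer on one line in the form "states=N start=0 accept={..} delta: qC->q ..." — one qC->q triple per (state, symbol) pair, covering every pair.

Grow the machine one transition at a time. Run the examples from 0; the earliest place one falls off (shortest prefix, ties alphabetical) gets sent to the lowest-numbered state that keeps every Accept/Reject pair distinguishable — a pair clashes when both reach the same state with identical unread suffix — and to a fresh state only if none does.
a: 0a undefined. 0a->0: ok.
b: 0b undefined. 0b->0: no, abbb/a meet in 0. Open state 1: 0b->1.
c: 0c undefined. 0c->0: no, aaac/a meet in 0. 0c->1: ok.
ba: 1a undefined. 1a->0: ok.
bb: 1b undefined. 1b->0: no, abacb/cabacba meet in 0. 1b->1: ok.
bc: 1c undefined. 1c->0: no, babcbbc/cabacba meet in 0. 1c->1: ok.
All examples now run through 2 states with every (state, symbol) defined. Accept strings end in {1}, Reject strings end in {0}; accept={1}.

states=2 start=0 accept={1} delta: 0a->0 0b->1 0c->1 1a->0 1b->1 1c->1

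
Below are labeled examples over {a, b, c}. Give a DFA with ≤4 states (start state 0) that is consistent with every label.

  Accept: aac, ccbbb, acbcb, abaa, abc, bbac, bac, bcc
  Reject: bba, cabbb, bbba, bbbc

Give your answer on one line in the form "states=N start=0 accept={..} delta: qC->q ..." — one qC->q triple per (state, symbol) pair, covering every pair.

states=4 start=0 accept={0,1} delta: 0a->0 0b->1 0c->1 1a->0 1b->2 1c->1 2a->2 2b->3 2c->0 3a->2 3b->0 3c->2

Grow the machine one transition at a time. Run the examples from 0; the earliest place one falls off (shortest prefix, ties alphabetical) gets sent to the lowest-numbered state that keeps every Accept/Reject pair distinguishable — a pair clashes when both reach the same state with identical unread suffix — and to a fresh state only if none does.
a: 0a undefined. 0a->0: ok.
b: 0b undefined. 0b->0: no, aac/bbbc meet in 0 with "c" left. Open state 1: 0b->1.
c: 0c undefined. 0c->0: no, ccbbb/cabbb meet in 1 with "bb" left. 0c->1: ok.
ba: 1a undefined. 1a->0: ok.
bb: 1b undefined. 1b->0: no, aac/cabbb meet in 1. 1b->1: no, aac/cabbb meet in 1. Open state 2: 1b->2.
bc: 1c undefined. 1c->0: no, ccbbb/cabbb meet in 2 with "b" left. 1c->1: ok.
bba: 2a undefined. 2a->0: no, abaa/bba meet in 0. 2a->1: no, aac/bba meet in 1. 2a->2: ok.
bbb: 2b undefined. 2b->0: no, aac/bbbc meet in 1. 2b->1: no, aac/cabbb meet in 1. 2b->2: no, ccbbb/bba meet in 2. Open state 3: 2b->3.
acbc: 2c undefined. 2c->0: ok.
bbba: 3a undefined. 3a->0: no, abaa/bbba meet in 0. 3a->1: no, aac/bbba meet in 1. 3a->2: ok.
bbbc: 3c undefined. 3c->0: no, abaa/bbbc meet in 0. 3c->1: no, aac/bbbc meet in 1. 3c->2: ok.
ccbbb: 3b undefined. 3b->0: ok.
All examples now run through 4 states with every (state, symbol) defined. Accept strings end in {0,1}, Reject strings end in {2,3}; accept={0,1}.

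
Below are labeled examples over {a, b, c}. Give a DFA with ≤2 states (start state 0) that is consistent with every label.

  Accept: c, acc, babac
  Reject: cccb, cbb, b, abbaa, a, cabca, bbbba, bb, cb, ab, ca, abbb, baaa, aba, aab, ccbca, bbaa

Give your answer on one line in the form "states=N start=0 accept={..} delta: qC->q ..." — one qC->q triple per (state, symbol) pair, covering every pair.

State merging on the prefix tree: take the shortest (then alphabetical) example prefix whose next move is undefined and point that move at state 0, else 1, else 2, ...; a target is out if some Accept/Reject pair would then sit in one state with the same input left (inseparable). If every existing state is out, open a new one.
a: 0a undefined. 0a->0: ok.
b: 0b undefined. 0b->0: ok.
c: 0c undefined. 0c->0: no, c/cccb meet in 0. Open state 1: 0c->1.
ca: 1a undefined. 1a->0: ok.
cb: 1b undefined. 1b->0: ok.
cc: 1c undefined. 1c->0: no, acc/cccb meet in 0. 1c->1: ok.
All examples now run through 2 states with every (state, symbol) defined. Accept strings end in {1}, Reject strings end in {0}; accept={1}.

states=2 start=0 accept={1} delta: 0a->0 0b->0 0c->1 1a->0 1b->0 1c->1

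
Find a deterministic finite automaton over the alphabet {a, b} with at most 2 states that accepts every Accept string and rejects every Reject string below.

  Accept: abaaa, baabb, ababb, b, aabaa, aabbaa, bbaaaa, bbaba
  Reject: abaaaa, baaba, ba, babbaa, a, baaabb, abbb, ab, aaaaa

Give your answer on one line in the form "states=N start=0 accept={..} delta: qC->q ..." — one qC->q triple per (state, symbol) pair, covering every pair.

states=2 start=0 accept={0} delta: 0a->1 0b->0 1a->0 1b->1

Grow the machine one transition at a time. Run the examples from 0; the earliest place one falls off (shortest prefix, ties alphabetical) gets sent to the lowest-numbered state that keeps every Accept/Reject pair distinguishable — a pair clashes when both reach the same state with identical unread suffix — and to a fresh state only if none does.
a: 0a undefined. 0a->0: no, b/ab meet in 0 with "b" left. Open state 1: 0a->1.
b: 0b undefined. 0b->0: ok.
aa: 1a undefined. 1a->0: ok.
ab: 1b undefined. 1b->0: no, abaaa/baaba meet in 1. 1b->1: ok.
All examples now run through 2 states with every (state, symbol) defined. Accept strings end in {0}, Reject strings end in {1}; accept={0}.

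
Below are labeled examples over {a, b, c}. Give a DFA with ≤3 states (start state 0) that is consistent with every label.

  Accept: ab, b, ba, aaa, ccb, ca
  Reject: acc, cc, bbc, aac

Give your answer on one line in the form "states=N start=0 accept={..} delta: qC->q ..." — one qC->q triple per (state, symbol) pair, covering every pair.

states=2 start=0 accept={0} delta: 0a->0 0b->0 0c->1 1a->0 1b->0 1c->1

Fold the examples into a partial DFA from state 0: repeatedly fix the first undefined (state, symbol) met by the shortest-then-alphabetical prefix, trying targets in increasing order and rejecting any under which an Accept and a Reject string meet in one state with the same remainder; add a state when all current targets are rejected. Accepting states are where Accept strings end.
a: 0a undefined. 0a->0: ok.
b: 0b undefined. 0b->0: ok.
c: 0c undefined. 0c->0: no, ab/acc meet in 0. Open state 1: 0c->1.
ca: 1a undefined. 1a->0: ok.
cc: 1c undefined. 1c->0: no, ab/acc meet in 0. 1c->1: ok.
ccb: 1b undefined. 1b->0: ok.
All examples now run through 2 states with every (state, symbol) defined. Accept strings end in {0}, Reject strings end in {1}; accept={0}.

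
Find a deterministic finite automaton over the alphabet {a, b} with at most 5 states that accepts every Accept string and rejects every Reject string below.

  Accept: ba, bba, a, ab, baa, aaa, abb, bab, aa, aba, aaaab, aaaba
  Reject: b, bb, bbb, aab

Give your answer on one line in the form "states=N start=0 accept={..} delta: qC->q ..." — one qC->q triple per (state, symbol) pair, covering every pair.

states=4 start=0 accept={1,2,3} delta: 0a->1 0b->0 1a->2 1b->1 2a->3 2b->0 3a->1 3b->0

State merging on the prefix tree: take the shortest (then alphabetical) example prefix whose next move is undefined and point that move at state 0, else 1, else 2, ...; a target is out if some Accept/Reject pair would then sit in one state with the same input left (inseparable). If every existing state is out, open a new one.
a: 0a undefined. 0a->0: no, ab/b meet in 0 with "b" left. Open state 1: 0a->1.
b: 0b undefined. 0b->0: ok.
aa: 1a undefined. 1a->0: no, baa/b meet in 0. 1a->1: no, ab/aab meet in 1 with "b" left. Open state 2: 1a->2.
ab: 1b undefined. 1b->0: no, ab/b meet in 0. 1b->1: ok.
aaa: 2a undefined. 2a->0: no, aaa/b meet in 0. 2a->1: no, aaaab/aab meet in 2 with "b" left. 2a->2: no, aaaab/aab meet in 2 with "b" left. Open state 3: 2a->3.
aab: 2b undefined. 2b->0: ok.
aaaa: 3a undefined. 3a->0: no, aaaab/b meet in 0. 3a->1: ok.
aaab: 3b undefined. 3b->0: ok.
All examples now run through 4 states with every (state, symbol) defined. Accept strings end in {1,2,3}, Reject strings end in {0}; accept={1,2,3}.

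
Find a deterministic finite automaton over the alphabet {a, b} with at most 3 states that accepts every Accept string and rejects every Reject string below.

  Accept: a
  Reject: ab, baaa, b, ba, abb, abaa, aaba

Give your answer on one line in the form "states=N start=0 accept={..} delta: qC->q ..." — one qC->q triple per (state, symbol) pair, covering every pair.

State merging on the prefix tree: take the shortest (then alphabetical) example prefix whose next move is undefined and point that move at state 0, else 1, else 2, ...; a target is out if some Accept/Reject pair would then sit in one state with the same input left (inseparable). If every existing state is out, open a new one.
a: 0a undefined. 0a->0: ok.
b: 0b undefined. 0b->0: no, a/ab meet in 0. Open state 1: 0b->1.
ba: 1a undefined. 1a->0: no, a/baaa meet in 0. 1a->1: ok.
abb: 1b undefined. 1b->0: no, a/abb meet in 0. 1b->1: ok.
All examples now run through 2 states with every (state, symbol) defined. Accept strings end in {0}, Reject strings end in {1}; accept={0}.

states=2 start=0 accept={0} delta: 0a->0 0b->1 1a->1 1b->1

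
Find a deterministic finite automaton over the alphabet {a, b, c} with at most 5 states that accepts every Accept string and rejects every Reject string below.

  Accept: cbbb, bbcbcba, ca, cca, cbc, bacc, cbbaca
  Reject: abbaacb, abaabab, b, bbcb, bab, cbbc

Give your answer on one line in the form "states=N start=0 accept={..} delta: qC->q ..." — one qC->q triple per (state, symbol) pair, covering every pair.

states=4 start=0 accept={1} delta: 0a->0 0b->0 0c->1 1a->1 1b->2 1c->1 2a->1 2b->3 2c->1 3a->0 3b->1 3c->0

State merging on the prefix tree: take the shortest (then alphabetical) example prefix whose next move is undefined and point that move at state 0, else 1, else 2, ...; a target is out if some Accept/Reject pair would then sit in one state with the same input left (inseparable). If every existing state is out, open a new one.
a: 0a undefined. 0a->0: ok.
b: 0b undefined. 0b->0: ok.
c: 0c undefined. 0c->0: no, cbbb/abbaacb meet in 0. Open state 1: 0c->1.
ca: 1a undefined. 1a->0: no, ca/abaabab meet in 0. 1a->1: ok.
cb: 1b undefined. 1b->0: no, cbbb/abbaacb meet in 0. 1b->1: no, cbbb/abbaacb meet in 1. Open state 2: 1b->2.
cc: 1c undefined. 1c->0: no, cca/abaabab meet in 0. 1c->1: ok.
cbb: 2b undefined. 2b->0: no, cbbb/abaabab meet in 0. 2b->1: no, cbbb/abbaacb meet in 2. 2b->2: no, cbbb/abbaacb meet in 2. Open state 3: 2b->3.
cbc: 2c undefined. 2c->0: no, bbcbcba/abaabab meet in 0. 2c->1: ok.
cbba: 3a undefined. 3a->0: ok.
cbbb: 3b undefined. 3b->0: no, cbbb/abaabab meet in 0. 3b->1: ok.
cbbc: 3c undefined. 3c->0: ok.
bbcbcba: 2a undefined. 2a->0: no, bbcbcba/abaabab meet in 0. 2a->1: ok.
All examples now run through 4 states with every (state, symbol) defined. Accept strings end in {1}, Reject strings end in {0,2}; accept={1}.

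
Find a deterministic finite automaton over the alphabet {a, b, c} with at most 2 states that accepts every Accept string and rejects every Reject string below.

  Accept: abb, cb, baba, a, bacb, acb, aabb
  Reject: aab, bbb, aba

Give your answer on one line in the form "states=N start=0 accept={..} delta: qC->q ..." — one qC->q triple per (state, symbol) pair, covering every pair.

states=2 start=0 accept={0} delta: 0a->0 0b->1 0c->1 1a->1 1b->0 1c->1

Fold the examples into a partial DFA from state 0: repeatedly fix the first undefined (state, symbol) met by the shortest-then-alphabetical prefix, trying targets in increasing order and rejecting any under which an Accept and a Reject string meet in one state with the same remainder; add a state when all current targets are rejected. Accepting states are where Accept strings end.
a: 0a undefined. 0a->0: ok.
b: 0b undefined. 0b->0: no, abb/aab meet in 0. Open state 1: 0b->1.
c: 0c undefined. 0c->0: no, cb/aab meet in 1. 0c->1: ok.
ba: 1a undefined. 1a->0: no, baba/aba meet in 0. 1a->1: ok.
bb: 1b undefined. 1b->0: ok.
bac: 1c undefined. 1c->0: no, bacb/aab meet in 1. 1c->1: ok.
All examples now run through 2 states with every (state, symbol) defined. Accept strings end in {0}, Reject strings end in {1}; accept={0}.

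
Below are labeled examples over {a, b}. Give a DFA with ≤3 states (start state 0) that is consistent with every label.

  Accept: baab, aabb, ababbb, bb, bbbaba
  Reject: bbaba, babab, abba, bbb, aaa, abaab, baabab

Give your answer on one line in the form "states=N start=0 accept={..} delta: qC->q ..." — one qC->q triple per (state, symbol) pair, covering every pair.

State merging on the prefix tree: take the shortest (then alphabetical) example prefix whose next move is undefined and point that move at state 0, else 1, else 2, ...; a target is out if some Accept/Reject pair would then sit in one state with the same input left (inseparable). If every existing state is out, open a new one.
a: 0a undefined. 0a->0: no, baab/abaab meet in 0 with "baab" left. Open state 1: 0a->1.
b: 0b undefined. 0b->0: no, bb/bbb meet in 0. 0b->1: ok.
aa: 1a undefined. 1a->0: ok.
ab: 1b undefined. 1b->0: no, baab/abba meet in 0. 1b->1: no, baab/babab meet in 1. Open state 2: 1b->2.
aba: 2a undefined. 2a->0: no, baab/abaab meet in 2. 2a->1: no, baab/baabab meet in 2. 2a->2: ok.
abb: 2b undefined. 2b->0: ok.
All examples now run through 3 states with every (state, symbol) defined. Accept strings end in {2}, Reject strings end in {0,1}; accept={2}.

states=3 start=0 accept={2} delta: 0a->1 0b->1 1a->0 1b->2 2a->2 2b->0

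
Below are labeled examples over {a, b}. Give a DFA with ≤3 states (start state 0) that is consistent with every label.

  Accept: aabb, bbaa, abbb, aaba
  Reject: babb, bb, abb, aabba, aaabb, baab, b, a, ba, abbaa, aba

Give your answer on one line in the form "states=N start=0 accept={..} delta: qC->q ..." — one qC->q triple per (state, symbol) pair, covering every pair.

Fold the examples into a partial DFA from state 0: repeatedly fix the first undefined (state, symbol) met by the shortest-then-alphabetical prefix, trying targets in increasing order and rejecting any under which an Accept and a Reject string meet in one state with the same remainder; add a state when all current targets are rejected. Accepting states are where Accept strings end.
a: 0a undefined. 0a->0: no, aabb/bb meet in 0 with "bb" left. Open state 1: 0a->1.
b: 0b undefined. 0b->0: ok.
aa: 1a undefined. 1a->0: no, aabb/bb meet in 0. 1a->1: no, aabb/babb meet in 1 with "bb" left. Open state 2: 1a->2.
ab: 1b undefined. 1b->0: no, bbaa/abbaa meet in 2. 1b->1: no, bbaa/aba meet in 2. 1b->2: ok.
aaa: 2a undefined. 2a->0: ok.
aab: 2b undefined. 2b->0: no, aabb/babb meet in 0. 2b->1: ok.
All examples now run through 3 states with every (state, symbol) defined. Accept strings end in {2}, Reject strings end in {0,1}; accept={2}.

states=3 start=0 accept={2} delta: 0a->1 0b->0 1a->2 1b->2 2a->0 2b->1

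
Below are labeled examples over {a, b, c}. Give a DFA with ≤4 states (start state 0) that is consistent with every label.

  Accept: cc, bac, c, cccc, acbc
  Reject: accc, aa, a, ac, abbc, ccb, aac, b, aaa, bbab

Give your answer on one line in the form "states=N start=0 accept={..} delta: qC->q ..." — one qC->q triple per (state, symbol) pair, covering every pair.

Grow the machine one transition at a time. Run the examples from 0; the earliest place one falls off (shortest prefix, ties alphabetical) gets sent to the lowest-numbered state that keeps every Accept/Reject pair distinguishable — a pair clashes when both reach the same state with identical unread suffix — and to a fresh state only if none does.
a: 0a undefined. 0a->0: no, c/ac meet in 0 with "c" left. Open state 1: 0a->1.
b: 0b undefined. 0b->0: no, bac/ac meet in 1 with "c" left. 0b->1: no, bac/aac meet in 1 with "ac" left. Open state 2: 0b->2.
c: 0c undefined. 0c->0: ok.
aa: 1a undefined. 1a->0: no, cc/aa meet in 0. 1a->1: ok.
ab: 1b undefined. 1b->0: ok.
ac: 1c undefined. 1c->0: no, cc/accc meet in 0. 1c->1: ok.
ba: 2a undefined. 2a->0: ok.
bb: 2b undefined. 2b->0: no, cc/bbab meet in 0. 2b->1: no, cc/bbab meet in 0. 2b->2: ok.
abbc: 2c undefined. 2c->0: no, cc/abbc meet in 0. 2c->1: ok.
All examples now run through 3 states with every (state, symbol) defined. Accept strings end in {0}, Reject strings end in {1,2}; accept={0}.

states=3 start=0 accept={0} delta: 0a->1 0b->2 0c->0 1a->1 1b->0 1c->1 2a->0 2b->2 2c->1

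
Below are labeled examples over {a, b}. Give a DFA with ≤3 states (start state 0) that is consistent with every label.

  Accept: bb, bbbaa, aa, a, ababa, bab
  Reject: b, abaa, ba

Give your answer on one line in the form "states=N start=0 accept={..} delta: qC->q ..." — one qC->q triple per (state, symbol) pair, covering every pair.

State merging on the prefix tree: take the shortest (then alphabetical) example prefix whose next move is undefined and point that move at state 0, else 1, else 2, ...; a target is out if some Accept/Reject pair would then sit in one state with the same input left (inseparable). If every existing state is out, open a new one.
a: 0a undefined. 0a->0: ok.
b: 0b undefined. 0b->0: no, bb/b meet in 0. Open state 1: 0b->1.
ba: 1a undefined. 1a->0: no, aa/abaa meet in 0. 1a->1: ok.
bb: 1b undefined. 1b->0: no, bbbaa/b meet in 1. 1b->1: no, bb/b meet in 1. Open state 2: 1b->2.
bbb: 2b undefined. 2b->0: ok.
ababa: 2a undefined. 2a->0: ok.
All examples now run through 3 states with every (state, symbol) defined. Accept strings end in {0,2}, Reject strings end in {1}; accept={0,2}.

states=3 start=0 accept={0,2} delta: 0a->0 0b->1 1a->1 1b->2 2a->0 2b->0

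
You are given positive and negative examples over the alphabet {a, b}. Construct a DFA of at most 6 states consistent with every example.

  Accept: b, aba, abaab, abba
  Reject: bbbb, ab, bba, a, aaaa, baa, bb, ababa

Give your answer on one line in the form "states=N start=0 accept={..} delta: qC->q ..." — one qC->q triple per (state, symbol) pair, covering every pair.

State merging on the prefix tree: take the shortest (then alphabetical) example prefix whose next move is undefined and point that move at state 0, else 1, else 2, ...; a target is out if some Accept/Reject pair would then sit in one state with the same input left (inseparable). If every existing state is out, open a new one.
a: 0a undefined. 0a->0: no, b/ab meet in 0 with "b" left. Open state 1: 0a->1.
b: 0b undefined. 0b->0: no, b/bbbb meet in 0. 0b->1: no, b/a meet in 1. Open state 2: 0b->2.
aa: 1a undefined. 1a->0: ok.
ab: 1b undefined. 1b->0: no, aba/a meet in 1. 1b->1: no, aba/aaaa meet in 0. 1b->2: no, b/ab meet in 2. Open state 3: 1b->3.
ba: 2a undefined. 2a->0: ok.
bb: 2b undefined. 2b->0: ok.
aba: 3a undefined. 3a->0: no, aba/bbbb meet in 0. 3a->1: no, aba/bba meet in 1. 3a->2: ok.
abb: 3b undefined. 3b->0: no, abba/bba meet in 1. 3b->1: no, abba/bbbb meet in 0. 3b->2: no, abba/bbbb meet in 0. 3b->3: ok.
All examples now run through 4 states with every (state, symbol) defined. Accept strings end in {2}, Reject strings end in {0,1,3}; accept={2}.

states=4 start=0 accept={2} delta: 0a->1 0b->2 1a->0 1b->3 2a->0 2b->0 3a->2 3b->3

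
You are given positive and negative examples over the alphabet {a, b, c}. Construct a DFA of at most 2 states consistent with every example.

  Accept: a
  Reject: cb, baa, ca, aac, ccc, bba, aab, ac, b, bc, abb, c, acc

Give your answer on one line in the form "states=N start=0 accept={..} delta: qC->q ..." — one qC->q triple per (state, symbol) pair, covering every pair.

State merging on the prefix tree: take the shortest (then alphabetical) example prefix whose next move is undefined and point that move at state 0, else 1, else 2, ...; a target is out if some Accept/Reject pair would then sit in one state with the same input left (inseparable). If every existing state is out, open a new one.
a: 0a undefined. 0a->0: ok.
b: 0b undefined. 0b->0: no, a/baa meet in 0. Open state 1: 0b->1.
c: 0c undefined. 0c->0: no, a/ca meet in 0. 0c->1: ok.
ba: 1a undefined. 1a->0: no, a/baa meet in 0. 1a->1: ok.
bb: 1b undefined. 1b->0: no, a/cb meet in 0. 1b->1: ok.
bc: 1c undefined. 1c->0: no, a/bc meet in 0. 1c->1: ok.
All examples now run through 2 states with every (state, symbol) defined. Accept strings end in {0}, Reject strings end in {1}; accept={0}.

states=2 start=0 accept={0} delta: 0a->0 0b->1 0c->1 1a->1 1b->1 1c->1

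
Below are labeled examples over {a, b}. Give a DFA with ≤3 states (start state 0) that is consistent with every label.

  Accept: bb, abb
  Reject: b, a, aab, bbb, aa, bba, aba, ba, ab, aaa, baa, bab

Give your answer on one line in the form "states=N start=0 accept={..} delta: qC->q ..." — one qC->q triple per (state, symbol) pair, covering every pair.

states=3 start=0 accept={2} delta: 0a->0 0b->1 1a->0 1b->2 2a->0 2b->0

Fold the examples into a partial DFA from state 0: repeatedly fix the first undefined (state, symbol) met by the shortest-then-alphabetical prefix, trying targets in increasing order and rejecting any under which an Accept and a Reject string meet in one state with the same remainder; add a state when all current targets are rejected. Accepting states are where Accept strings end.
a: 0a undefined. 0a->0: ok.
b: 0b undefined. 0b->0: no, bb/b meet in 0. Open state 1: 0b->1.
ba: 1a undefined. 1a->0: ok.
bb: 1b undefined. 1b->0: no, bb/a meet in 0. 1b->1: no, bb/b meet in 1. Open state 2: 1b->2.
bba: 2a undefined. 2a->0: ok.
bbb: 2b undefined. 2b->0: ok.
All examples now run through 3 states with every (state, symbol) defined. Accept strings end in {2}, Reject strings end in {0,1}; accept={2}.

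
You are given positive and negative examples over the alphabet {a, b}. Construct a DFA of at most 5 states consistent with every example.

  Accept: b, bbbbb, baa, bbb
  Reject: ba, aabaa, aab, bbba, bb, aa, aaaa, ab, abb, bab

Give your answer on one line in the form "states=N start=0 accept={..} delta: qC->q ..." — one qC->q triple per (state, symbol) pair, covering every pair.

states=4 start=0 accept={2} delta: 0a->1 0b->2 1a->1 1b->1 2a->3 2b->0 3a->2 3b->0

Fold the examples into a partial DFA from state 0: repeatedly fix the first undefined (state, symbol) met by the shortest-then-alphabetical prefix, trying targets in increasing order and rejecting any under which an Accept and a Reject string meet in one state with the same remainder; add a state when all current targets are rejected. Accepting states are where Accept strings end.
a: 0a undefined. 0a->0: no, b/aab meet in 0 with "b" left. Open state 1: 0a->1.
b: 0b undefined. 0b->0: no, b/bb meet in 0. 0b->1: no, bbb/abb meet in 1 with "bb" left. Open state 2: 0b->2.
aa: 1a undefined. 1a->0: no, b/aab meet in 2. 1a->1: ok.
ab: 1b undefined. 1b->0: no, b/abb meet in 2. 1b->1: ok.
ba: 2a undefined. 2a->0: no, b/bab meet in 2. 2a->1: no, baa/ba meet in 1. 2a->2: no, b/ba meet in 2. Open state 3: 2a->3.
bb: 2b undefined. 2b->0: ok.
baa: 3a undefined. 3a->0: no, baa/bb meet in 0. 3a->1: no, baa/aabaa meet in 1. 3a->2: ok.
bab: 3b undefined. 3b->0: ok.
All examples now run through 4 states with every (state, symbol) defined. Accept strings end in {2}, Reject strings end in {0,1,3}; accept={2}.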